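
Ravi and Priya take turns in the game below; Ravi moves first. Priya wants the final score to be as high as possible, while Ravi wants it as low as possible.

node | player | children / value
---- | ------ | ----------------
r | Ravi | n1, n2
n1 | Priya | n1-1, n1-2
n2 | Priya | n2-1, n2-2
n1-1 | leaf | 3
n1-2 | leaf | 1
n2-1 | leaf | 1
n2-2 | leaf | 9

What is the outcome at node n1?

3

n1 (Priya): max(3, 1) = 3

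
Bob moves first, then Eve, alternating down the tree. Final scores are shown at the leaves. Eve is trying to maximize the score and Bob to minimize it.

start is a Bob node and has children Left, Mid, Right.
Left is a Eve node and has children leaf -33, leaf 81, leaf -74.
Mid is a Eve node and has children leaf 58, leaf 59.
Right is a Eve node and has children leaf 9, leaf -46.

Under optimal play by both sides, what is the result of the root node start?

9

Left (Eve): max(-33, 81, -74) = 81
Mid (Eve): max(58, 59) = 59
Right (Eve): max(9, -46) = 9
start (Bob): min(81, 59, 9) = 9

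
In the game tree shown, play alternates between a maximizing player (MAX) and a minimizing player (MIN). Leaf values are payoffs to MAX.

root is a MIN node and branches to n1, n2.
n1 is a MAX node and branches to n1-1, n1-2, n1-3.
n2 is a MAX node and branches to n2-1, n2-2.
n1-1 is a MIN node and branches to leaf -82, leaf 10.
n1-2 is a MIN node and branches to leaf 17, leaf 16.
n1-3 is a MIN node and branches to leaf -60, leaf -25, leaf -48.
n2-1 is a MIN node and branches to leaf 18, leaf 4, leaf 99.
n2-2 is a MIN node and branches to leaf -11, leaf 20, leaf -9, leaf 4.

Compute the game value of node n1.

16

n1-1 (MIN): min(-82, 10) = -82
n1-2 (MIN): min(17, 16) = 16
n1-3 (MIN): min(-60, -25, -48) = -60
n1 (MAX): max(-82, 16, -60) = 16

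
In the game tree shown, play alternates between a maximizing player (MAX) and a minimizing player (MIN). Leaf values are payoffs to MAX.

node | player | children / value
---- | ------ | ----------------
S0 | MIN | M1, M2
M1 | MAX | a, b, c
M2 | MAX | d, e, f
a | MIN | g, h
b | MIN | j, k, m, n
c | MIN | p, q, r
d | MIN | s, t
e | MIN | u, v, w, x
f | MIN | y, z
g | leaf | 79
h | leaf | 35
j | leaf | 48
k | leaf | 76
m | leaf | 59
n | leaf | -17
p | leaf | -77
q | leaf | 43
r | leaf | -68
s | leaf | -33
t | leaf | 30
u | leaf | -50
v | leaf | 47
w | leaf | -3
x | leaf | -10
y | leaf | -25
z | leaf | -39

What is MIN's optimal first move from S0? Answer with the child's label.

a (MIN): min(79, 35) = 35
b (MIN): min(48, 76, 59, -17) = -17
c (MIN): min(-77, 43, -68) = -77
M1 (MAX): max(35, -17, -77) = 35
d (MIN): min(-33, 30) = -33
e (MIN): min(-50, 47, -3, -10) = -50
f (MIN): min(-25, -39) = -39
M2 (MAX): max(-33, -50, -39) = -33
S0 (MIN): min(35, -33) = -33
MIN at S0 wants the lowest of {M1=35, M2=-33}, so chooses M2.

M2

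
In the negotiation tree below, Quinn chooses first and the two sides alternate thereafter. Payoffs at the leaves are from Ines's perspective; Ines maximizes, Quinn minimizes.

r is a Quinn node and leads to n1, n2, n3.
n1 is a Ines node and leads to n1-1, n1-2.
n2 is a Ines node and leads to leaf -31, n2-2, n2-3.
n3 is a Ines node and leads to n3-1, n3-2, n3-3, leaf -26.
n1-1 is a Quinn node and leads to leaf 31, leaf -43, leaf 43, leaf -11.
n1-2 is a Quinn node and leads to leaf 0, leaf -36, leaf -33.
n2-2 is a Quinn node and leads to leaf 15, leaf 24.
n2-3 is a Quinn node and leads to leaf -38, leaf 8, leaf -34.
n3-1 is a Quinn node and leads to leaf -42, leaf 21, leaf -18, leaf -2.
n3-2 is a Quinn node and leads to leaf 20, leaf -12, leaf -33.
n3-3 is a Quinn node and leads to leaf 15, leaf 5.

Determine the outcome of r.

-36

n1-1 (Quinn): min(31, -43, 43, -11) = -43
n1-2 (Quinn): min(0, -36, -33) = -36
n1 (Ines): max(-43, -36) = -36
n2-2 (Quinn): min(15, 24) = 15
n2-3 (Quinn): min(-38, 8, -34) = -38
n2 (Ines): max(-31, 15, -38) = 15
n3-1 (Quinn): min(-42, 21, -18, -2) = -42
n3-2 (Quinn): min(20, -12, -33) = -33
n3-3 (Quinn): min(15, 5) = 5
n3 (Ines): max(-42, -33, 5, -26) = 5
r (Quinn): min(-36, 15, 5) = -36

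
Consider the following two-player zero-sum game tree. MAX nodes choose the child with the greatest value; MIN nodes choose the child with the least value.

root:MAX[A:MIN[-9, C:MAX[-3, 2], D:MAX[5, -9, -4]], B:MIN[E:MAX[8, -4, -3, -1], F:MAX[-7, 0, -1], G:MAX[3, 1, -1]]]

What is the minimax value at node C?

C (MAX): max(-3, 2) = 2

2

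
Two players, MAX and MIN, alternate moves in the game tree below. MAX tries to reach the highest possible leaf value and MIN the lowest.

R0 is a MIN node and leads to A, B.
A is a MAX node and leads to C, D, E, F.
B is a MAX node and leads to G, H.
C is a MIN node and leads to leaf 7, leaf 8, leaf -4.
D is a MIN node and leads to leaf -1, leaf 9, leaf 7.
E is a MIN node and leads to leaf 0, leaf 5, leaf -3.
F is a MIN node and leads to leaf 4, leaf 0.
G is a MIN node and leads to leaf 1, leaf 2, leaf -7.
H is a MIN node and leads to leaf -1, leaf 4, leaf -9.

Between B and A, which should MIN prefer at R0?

B

G (MIN): min(1, 2, -7) = -7
H (MIN): min(-1, 4, -9) = -9
B (MAX): max(-7, -9) = -7
C (MIN): min(7, 8, -4) = -4
D (MIN): min(-1, 9, 7) = -1
E (MIN): min(0, 5, -3) = -3
F (MIN): min(4, 0) = 0
A (MAX): max(-4, -1, -3, 0) = 0
MIN prefers the lower value; B=-7, A=0. B is better since -7 < 0.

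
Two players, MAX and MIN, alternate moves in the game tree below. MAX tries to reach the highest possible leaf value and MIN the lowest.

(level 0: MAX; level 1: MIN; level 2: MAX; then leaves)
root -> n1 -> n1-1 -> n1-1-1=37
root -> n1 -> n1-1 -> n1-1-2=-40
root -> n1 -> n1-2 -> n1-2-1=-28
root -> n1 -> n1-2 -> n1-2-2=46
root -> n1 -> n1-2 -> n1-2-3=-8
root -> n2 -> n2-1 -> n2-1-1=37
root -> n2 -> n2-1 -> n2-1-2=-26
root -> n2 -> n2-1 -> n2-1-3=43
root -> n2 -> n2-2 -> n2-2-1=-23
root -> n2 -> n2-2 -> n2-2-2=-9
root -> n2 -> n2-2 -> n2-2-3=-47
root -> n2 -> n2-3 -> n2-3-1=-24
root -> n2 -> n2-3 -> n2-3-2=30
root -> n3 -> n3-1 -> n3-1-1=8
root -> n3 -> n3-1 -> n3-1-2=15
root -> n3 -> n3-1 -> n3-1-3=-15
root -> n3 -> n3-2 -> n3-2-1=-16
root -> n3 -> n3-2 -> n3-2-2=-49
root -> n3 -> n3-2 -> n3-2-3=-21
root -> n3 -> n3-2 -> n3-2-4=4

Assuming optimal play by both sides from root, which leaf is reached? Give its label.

n1-1-1

n1-1 (MAX): max(37, -40) = 37
n1-2 (MAX): max(-28, 46, -8) = 46
n1 (MIN): min(37, 46) = 37
n2-1 (MAX): max(37, -26, 43) = 43
n2-2 (MAX): max(-23, -9, -47) = -9
n2-3 (MAX): max(-24, 30) = 30
n2 (MIN): min(43, -9, 30) = -9
n3-1 (MAX): max(8, 15, -15) = 15
n3-2 (MAX): max(-16, -49, -21, 4) = 4
n3 (MIN): min(15, 4) = 4
root (MAX): max(37, -9, 4) = 37
At root, MAX picks n1 (highest: 37).
At n1, MIN picks n1-1 (lowest: 37).
At n1-1, MAX picks n1-1-1 (highest: 37).
Terminal value 37.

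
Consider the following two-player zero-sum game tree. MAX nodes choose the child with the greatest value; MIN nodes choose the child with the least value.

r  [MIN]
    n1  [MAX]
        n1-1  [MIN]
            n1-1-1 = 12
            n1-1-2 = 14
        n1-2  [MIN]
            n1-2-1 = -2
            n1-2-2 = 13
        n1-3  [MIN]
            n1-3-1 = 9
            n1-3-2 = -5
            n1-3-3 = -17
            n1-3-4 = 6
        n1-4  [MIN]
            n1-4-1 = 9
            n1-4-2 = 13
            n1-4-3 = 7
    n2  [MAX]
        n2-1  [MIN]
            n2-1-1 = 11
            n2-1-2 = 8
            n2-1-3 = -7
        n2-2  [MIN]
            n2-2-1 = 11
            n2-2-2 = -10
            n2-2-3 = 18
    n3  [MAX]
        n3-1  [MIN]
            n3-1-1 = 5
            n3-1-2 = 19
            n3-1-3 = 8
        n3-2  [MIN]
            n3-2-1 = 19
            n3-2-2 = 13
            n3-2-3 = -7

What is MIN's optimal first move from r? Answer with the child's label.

n2

n1-1 (MIN): min(12, 14) = 12
n1-2 (MIN): min(-2, 13) = -2
n1-3 (MIN): min(9, -5, -17, 6) = -17
n1-4 (MIN): min(9, 13, 7) = 7
n1 (MAX): max(12, -2, -17, 7) = 12
n2-1 (MIN): min(11, 8, -7) = -7
n2-2 (MIN): min(11, -10, 18) = -10
n2 (MAX): max(-7, -10) = -7
n3-1 (MIN): min(5, 19, 8) = 5
n3-2 (MIN): min(19, 13, -7) = -7
n3 (MAX): max(5, -7) = 5
r (MIN): min(12, -7, 5) = -7
MIN at r wants the lowest of {n1=12, n2=-7, n3=5}, so chooses n2.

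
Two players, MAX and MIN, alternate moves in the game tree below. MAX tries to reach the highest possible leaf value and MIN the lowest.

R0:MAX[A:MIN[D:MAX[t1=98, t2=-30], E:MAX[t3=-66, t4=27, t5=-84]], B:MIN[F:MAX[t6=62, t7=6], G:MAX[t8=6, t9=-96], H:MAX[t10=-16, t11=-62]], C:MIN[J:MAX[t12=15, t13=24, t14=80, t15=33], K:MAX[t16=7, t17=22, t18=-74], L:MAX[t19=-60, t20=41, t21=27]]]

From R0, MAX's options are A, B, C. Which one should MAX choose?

A

D (MAX): max(98, -30) = 98
E (MAX): max(-66, 27, -84) = 27
A (MIN): min(98, 27) = 27
F (MAX): max(62, 6) = 62
G (MAX): max(6, -96) = 6
H (MAX): max(-16, -62) = -16
B (MIN): min(62, 6, -16) = -16
J (MAX): max(15, 24, 80, 33) = 80
K (MAX): max(7, 22, -74) = 22
L (MAX): max(-60, 41, 27) = 41
C (MIN): min(80, 22, 41) = 22
R0 (MAX): max(27, -16, 22) = 27
MAX at R0 wants the highest of {A=27, B=-16, C=22}, so chooses A.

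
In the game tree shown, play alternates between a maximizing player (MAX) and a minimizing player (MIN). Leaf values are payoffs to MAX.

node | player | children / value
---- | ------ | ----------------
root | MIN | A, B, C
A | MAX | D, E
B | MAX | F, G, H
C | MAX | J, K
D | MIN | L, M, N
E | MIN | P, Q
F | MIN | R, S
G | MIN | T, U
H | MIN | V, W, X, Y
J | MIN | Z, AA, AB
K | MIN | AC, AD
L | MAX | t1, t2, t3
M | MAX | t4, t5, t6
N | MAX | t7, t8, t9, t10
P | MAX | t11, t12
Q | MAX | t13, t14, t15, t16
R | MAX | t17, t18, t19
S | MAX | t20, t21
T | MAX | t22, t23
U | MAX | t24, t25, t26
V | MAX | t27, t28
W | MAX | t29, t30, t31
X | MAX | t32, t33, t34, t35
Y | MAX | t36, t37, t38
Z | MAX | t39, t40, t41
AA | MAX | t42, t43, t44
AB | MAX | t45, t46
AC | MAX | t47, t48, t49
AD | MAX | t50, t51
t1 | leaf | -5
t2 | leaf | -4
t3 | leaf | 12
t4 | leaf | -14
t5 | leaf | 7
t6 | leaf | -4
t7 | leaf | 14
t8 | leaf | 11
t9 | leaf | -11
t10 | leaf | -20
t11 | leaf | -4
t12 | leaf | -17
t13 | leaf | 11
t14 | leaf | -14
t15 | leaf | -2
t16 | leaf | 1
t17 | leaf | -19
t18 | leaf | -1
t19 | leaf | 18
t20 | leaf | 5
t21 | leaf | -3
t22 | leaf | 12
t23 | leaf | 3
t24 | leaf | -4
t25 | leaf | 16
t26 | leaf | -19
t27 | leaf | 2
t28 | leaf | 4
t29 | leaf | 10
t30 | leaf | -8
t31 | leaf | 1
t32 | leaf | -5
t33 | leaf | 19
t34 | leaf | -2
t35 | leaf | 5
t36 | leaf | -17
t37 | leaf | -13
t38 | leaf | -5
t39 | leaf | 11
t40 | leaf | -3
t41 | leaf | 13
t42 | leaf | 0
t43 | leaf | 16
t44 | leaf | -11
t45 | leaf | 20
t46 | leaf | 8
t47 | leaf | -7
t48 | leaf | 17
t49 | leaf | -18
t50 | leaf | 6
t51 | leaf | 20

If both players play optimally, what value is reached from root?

7

L (MAX): max(-5, -4, 12) = 12
M (MAX): max(-14, 7, -4) = 7
N (MAX): max(14, 11, -11, -20) = 14
D (MIN): min(12, 7, 14) = 7
P (MAX): max(-4, -17) = -4
Q (MAX): max(11, -14, -2, 1) = 11
E (MIN): min(-4, 11) = -4
A (MAX): max(7, -4) = 7
R (MAX): max(-19, -1, 18) = 18
S (MAX): max(5, -3) = 5
F (MIN): min(18, 5) = 5
T (MAX): max(12, 3) = 12
U (MAX): max(-4, 16, -19) = 16
G (MIN): min(12, 16) = 12
V (MAX): max(2, 4) = 4
W (MAX): max(10, -8, 1) = 10
X (MAX): max(-5, 19, -2, 5) = 19
Y (MAX): max(-17, -13, -5) = -5
H (MIN): min(4, 10, 19, -5) = -5
B (MAX): max(5, 12, -5) = 12
Z (MAX): max(11, -3, 13) = 13
AA (MAX): max(0, 16, -11) = 16
AB (MAX): max(20, 8) = 20
J (MIN): min(13, 16, 20) = 13
AC (MAX): max(-7, 17, -18) = 17
AD (MAX): max(6, 20) = 20
K (MIN): min(17, 20) = 17
C (MAX): max(13, 17) = 17
root (MIN): min(7, 12, 17) = 7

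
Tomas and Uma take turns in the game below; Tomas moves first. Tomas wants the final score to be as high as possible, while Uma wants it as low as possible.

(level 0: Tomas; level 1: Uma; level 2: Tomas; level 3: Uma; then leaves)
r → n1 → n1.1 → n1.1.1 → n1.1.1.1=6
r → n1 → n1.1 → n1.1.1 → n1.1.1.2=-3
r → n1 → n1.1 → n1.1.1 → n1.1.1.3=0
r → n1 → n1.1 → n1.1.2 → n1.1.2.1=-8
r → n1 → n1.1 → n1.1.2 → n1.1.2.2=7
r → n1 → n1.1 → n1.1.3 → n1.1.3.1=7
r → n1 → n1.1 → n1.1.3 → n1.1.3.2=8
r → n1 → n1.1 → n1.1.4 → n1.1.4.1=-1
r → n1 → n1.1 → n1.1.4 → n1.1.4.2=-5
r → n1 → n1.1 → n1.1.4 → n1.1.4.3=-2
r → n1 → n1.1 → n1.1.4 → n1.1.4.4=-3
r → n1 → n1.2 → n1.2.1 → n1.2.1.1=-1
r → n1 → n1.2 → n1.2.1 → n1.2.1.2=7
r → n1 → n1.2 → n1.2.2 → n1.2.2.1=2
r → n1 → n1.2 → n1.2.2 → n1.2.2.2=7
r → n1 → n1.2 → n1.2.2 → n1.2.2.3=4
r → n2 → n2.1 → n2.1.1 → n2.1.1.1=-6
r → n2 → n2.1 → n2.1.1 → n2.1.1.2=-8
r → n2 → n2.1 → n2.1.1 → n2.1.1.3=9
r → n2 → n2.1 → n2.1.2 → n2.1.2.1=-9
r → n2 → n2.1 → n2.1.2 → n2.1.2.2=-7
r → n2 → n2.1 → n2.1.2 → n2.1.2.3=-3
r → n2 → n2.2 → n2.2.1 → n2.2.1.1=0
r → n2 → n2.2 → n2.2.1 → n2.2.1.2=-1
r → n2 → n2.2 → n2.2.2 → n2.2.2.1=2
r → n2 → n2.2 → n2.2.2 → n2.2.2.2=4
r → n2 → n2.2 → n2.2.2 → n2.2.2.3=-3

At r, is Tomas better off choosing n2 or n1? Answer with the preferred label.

n2.1.1 (Uma): min(-6, -8, 9) = -8
n2.1.2 (Uma): min(-9, -7, -3) = -9
n2.1 (Tomas): max(-8, -9) = -8
n2.2.1 (Uma): min(0, -1) = -1
n2.2.2 (Uma): min(2, 4, -3) = -3
n2.2 (Tomas): max(-1, -3) = -1
n2 (Uma): min(-8, -1) = -8
n1.1.1 (Uma): min(6, -3, 0) = -3
n1.1.2 (Uma): min(-8, 7) = -8
n1.1.3 (Uma): min(7, 8) = 7
n1.1.4 (Uma): min(-1, -5, -2, -3) = -5
n1.1 (Tomas): max(-3, -8, 7, -5) = 7
n1.2.1 (Uma): min(-1, 7) = -1
n1.2.2 (Uma): min(2, 7, 4) = 2
n1.2 (Tomas): max(-1, 2) = 2
n1 (Uma): min(7, 2) = 2
Tomas prefers the higher value; n2=-8, n1=2. n1 is better since 2 > -8.

n1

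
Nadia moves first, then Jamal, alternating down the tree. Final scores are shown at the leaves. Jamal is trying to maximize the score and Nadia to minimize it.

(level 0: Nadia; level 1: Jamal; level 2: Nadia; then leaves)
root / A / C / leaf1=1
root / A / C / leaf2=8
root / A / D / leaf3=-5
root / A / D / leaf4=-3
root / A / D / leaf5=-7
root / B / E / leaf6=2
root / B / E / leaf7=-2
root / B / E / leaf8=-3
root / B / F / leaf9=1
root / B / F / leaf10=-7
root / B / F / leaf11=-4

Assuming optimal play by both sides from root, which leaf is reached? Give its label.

C (Nadia): min(1, 8) = 1
D (Nadia): min(-5, -3, -7) = -7
A (Jamal): max(1, -7) = 1
E (Nadia): min(2, -2, -3) = -3
F (Nadia): min(1, -7, -4) = -7
B (Jamal): max(-3, -7) = -3
root (Nadia): min(1, -3) = -3
At root, Nadia picks B (lowest: -3).
At B, Jamal picks E (highest: -3).
At E, Nadia picks leaf8 (lowest: -3).
Terminal value -3.

leaf8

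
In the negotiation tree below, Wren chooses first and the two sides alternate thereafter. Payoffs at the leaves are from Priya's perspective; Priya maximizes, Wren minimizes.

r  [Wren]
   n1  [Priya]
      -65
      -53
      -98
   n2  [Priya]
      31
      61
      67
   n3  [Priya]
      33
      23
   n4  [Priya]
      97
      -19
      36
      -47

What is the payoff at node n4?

97

n4 (Priya): max(97, -19, 36, -47) = 97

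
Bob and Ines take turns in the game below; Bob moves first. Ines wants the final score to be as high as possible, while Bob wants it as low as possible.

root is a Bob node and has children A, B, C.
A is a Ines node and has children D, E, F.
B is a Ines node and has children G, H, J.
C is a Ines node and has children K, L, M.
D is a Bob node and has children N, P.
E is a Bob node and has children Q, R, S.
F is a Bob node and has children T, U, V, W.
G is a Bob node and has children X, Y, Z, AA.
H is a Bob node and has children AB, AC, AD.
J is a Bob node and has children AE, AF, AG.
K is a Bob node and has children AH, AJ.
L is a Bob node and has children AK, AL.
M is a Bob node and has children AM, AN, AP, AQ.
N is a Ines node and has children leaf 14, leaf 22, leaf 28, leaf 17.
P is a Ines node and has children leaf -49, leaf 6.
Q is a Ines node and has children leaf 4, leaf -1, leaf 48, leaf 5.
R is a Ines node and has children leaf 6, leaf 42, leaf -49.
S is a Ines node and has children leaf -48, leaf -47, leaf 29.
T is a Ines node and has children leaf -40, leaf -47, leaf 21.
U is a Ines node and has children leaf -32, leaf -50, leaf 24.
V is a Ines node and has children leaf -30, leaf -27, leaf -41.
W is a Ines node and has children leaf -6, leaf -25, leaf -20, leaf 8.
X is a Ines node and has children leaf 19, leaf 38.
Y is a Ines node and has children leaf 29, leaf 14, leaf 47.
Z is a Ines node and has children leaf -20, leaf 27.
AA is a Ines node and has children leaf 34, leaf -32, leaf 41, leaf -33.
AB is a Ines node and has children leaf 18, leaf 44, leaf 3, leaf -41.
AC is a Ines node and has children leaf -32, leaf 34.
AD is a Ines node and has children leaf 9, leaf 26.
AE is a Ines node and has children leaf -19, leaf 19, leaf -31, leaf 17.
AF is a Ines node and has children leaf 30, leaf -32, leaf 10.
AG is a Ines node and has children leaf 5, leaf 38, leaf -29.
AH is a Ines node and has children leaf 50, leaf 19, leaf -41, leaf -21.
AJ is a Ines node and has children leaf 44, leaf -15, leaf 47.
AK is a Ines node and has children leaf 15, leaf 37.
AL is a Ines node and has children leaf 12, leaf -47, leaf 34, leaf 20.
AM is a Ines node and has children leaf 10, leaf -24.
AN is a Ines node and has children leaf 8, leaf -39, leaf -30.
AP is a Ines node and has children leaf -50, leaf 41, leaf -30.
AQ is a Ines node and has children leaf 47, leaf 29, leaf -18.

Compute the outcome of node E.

Q (Ines): max(4, -1, 48, 5) = 48
R (Ines): max(6, 42, -49) = 42
S (Ines): max(-48, -47, 29) = 29
E (Bob): min(48, 42, 29) = 29

29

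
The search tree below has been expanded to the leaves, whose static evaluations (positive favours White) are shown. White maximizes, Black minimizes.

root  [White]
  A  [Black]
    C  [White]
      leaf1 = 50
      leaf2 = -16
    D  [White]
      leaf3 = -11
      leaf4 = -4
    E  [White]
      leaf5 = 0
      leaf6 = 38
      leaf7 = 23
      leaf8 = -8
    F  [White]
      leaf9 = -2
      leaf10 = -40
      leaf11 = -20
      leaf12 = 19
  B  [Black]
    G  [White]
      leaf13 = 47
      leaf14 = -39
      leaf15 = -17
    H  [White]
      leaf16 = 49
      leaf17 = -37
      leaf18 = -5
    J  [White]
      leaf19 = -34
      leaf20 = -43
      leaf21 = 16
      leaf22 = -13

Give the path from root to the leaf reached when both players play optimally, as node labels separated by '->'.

C (White): max(50, -16) = 50
D (White): max(-11, -4) = -4
E (White): max(0, 38, 23, -8) = 38
F (White): max(-2, -40, -20, 19) = 19
A (Black): min(50, -4, 38, 19) = -4
G (White): max(47, -39, -17) = 47
H (White): max(49, -37, -5) = 49
J (White): max(-34, -43, 16, -13) = 16
B (Black): min(47, 49, 16) = 16
root (White): max(-4, 16) = 16
At root, White picks B (highest: 16).
At B, Black picks J (lowest: 16).
At J, White picks leaf21 (highest: 16).
Terminal value 16.

root -> B -> J -> leaf21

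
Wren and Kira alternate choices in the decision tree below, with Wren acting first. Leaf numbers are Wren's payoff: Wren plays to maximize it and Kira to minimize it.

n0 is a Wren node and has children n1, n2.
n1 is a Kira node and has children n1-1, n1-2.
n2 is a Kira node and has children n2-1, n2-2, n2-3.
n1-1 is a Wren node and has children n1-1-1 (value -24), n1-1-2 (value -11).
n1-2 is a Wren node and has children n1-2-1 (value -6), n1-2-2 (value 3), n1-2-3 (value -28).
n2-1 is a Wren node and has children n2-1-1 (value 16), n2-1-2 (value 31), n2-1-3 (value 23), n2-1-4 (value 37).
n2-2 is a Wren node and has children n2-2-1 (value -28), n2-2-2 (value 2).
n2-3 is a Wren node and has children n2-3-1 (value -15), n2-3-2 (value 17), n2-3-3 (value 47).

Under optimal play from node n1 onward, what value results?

-11

n1-1 (Wren): max(-24, -11) = -11
n1-2 (Wren): max(-6, 3, -28) = 3
n1 (Kira): min(-11, 3) = -11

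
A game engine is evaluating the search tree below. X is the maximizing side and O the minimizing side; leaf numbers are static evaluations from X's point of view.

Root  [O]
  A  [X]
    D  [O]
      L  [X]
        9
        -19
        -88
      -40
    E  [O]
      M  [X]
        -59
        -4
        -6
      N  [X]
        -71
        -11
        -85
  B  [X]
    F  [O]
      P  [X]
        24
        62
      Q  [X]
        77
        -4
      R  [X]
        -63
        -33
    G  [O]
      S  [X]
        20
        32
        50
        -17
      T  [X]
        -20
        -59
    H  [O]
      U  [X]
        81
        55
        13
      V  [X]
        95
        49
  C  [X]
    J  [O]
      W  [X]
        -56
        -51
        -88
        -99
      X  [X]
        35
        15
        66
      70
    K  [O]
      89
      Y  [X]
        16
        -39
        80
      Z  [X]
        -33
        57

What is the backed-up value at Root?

L (X): max(9, -19, -88) = 9
D (O): min(9, -40) = -40
M (X): max(-59, -4, -6) = -4
N (X): max(-71, -11, -85) = -11
E (O): min(-4, -11) = -11
A (X): max(-40, -11) = -11
P (X): max(24, 62) = 62
Q (X): max(77, -4) = 77
R (X): max(-63, -33) = -33
F (O): min(62, 77, -33) = -33
S (X): max(20, 32, 50, -17) = 50
T (X): max(-20, -59) = -20
G (O): min(50, -20) = -20
U (X): max(81, 55, 13) = 81
V (X): max(95, 49) = 95
H (O): min(81, 95) = 81
B (X): max(-33, -20, 81) = 81
W (X): max(-56, -51, -88, -99) = -51
X (X): max(35, 15, 66) = 66
J (O): min(-51, 66, 70) = -51
Y (X): max(16, -39, 80) = 80
Z (X): max(-33, 57) = 57
K (O): min(89, 80, 57) = 57
C (X): max(-51, 57) = 57
Root (O): min(-11, 81, 57) = -11

-11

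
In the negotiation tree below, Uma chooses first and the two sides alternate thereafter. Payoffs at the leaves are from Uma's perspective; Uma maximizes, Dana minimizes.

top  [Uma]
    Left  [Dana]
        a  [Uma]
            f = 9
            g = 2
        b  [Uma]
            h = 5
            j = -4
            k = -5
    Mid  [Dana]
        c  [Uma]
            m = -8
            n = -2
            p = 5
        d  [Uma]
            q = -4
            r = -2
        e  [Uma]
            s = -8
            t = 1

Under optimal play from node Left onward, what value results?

5

a (Uma): max(9, 2) = 9
b (Uma): max(5, -4, -5) = 5
Left (Dana): min(9, 5) = 5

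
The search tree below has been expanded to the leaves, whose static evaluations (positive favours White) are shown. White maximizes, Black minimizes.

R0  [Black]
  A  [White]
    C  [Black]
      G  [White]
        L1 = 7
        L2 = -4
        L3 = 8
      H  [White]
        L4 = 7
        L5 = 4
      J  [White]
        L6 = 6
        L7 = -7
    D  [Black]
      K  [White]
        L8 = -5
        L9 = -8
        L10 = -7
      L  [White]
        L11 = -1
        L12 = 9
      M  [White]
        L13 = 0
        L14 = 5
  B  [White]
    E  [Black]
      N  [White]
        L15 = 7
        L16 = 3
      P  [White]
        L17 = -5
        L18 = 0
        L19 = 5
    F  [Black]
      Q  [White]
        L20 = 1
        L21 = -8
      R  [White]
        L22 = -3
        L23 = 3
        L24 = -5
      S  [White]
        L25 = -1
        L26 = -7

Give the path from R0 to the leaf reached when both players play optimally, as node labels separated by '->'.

G (White): max(7, -4, 8) = 8
H (White): max(7, 4) = 7
J (White): max(6, -7) = 6
C (Black): min(8, 7, 6) = 6
K (White): max(-5, -8, -7) = -5
L (White): max(-1, 9) = 9
M (White): max(0, 5) = 5
D (Black): min(-5, 9, 5) = -5
A (White): max(6, -5) = 6
N (White): max(7, 3) = 7
P (White): max(-5, 0, 5) = 5
E (Black): min(7, 5) = 5
Q (White): max(1, -8) = 1
R (White): max(-3, 3, -5) = 3
S (White): max(-1, -7) = -1
F (Black): min(1, 3, -1) = -1
B (White): max(5, -1) = 5
R0 (Black): min(6, 5) = 5
At R0, Black picks B (lowest: 5).
At B, White picks E (highest: 5).
At E, Black picks P (lowest: 5).
At P, White picks L19 (highest: 5).
Terminal value 5.

R0 -> B -> E -> P -> L19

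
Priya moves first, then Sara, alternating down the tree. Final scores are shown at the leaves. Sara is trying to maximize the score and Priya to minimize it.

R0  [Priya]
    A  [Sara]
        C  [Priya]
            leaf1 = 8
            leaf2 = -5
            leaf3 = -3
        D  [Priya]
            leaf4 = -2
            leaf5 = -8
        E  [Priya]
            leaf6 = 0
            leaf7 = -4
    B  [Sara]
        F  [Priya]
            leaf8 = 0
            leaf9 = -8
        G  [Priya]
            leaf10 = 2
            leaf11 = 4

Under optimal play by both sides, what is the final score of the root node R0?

-4

C (Priya): min(8, -5, -3) = -5
D (Priya): min(-2, -8) = -8
E (Priya): min(0, -4) = -4
A (Sara): max(-5, -8, -4) = -4
F (Priya): min(0, -8) = -8
G (Priya): min(2, 4) = 2
B (Sara): max(-8, 2) = 2
R0 (Priya): min(-4, 2) = -4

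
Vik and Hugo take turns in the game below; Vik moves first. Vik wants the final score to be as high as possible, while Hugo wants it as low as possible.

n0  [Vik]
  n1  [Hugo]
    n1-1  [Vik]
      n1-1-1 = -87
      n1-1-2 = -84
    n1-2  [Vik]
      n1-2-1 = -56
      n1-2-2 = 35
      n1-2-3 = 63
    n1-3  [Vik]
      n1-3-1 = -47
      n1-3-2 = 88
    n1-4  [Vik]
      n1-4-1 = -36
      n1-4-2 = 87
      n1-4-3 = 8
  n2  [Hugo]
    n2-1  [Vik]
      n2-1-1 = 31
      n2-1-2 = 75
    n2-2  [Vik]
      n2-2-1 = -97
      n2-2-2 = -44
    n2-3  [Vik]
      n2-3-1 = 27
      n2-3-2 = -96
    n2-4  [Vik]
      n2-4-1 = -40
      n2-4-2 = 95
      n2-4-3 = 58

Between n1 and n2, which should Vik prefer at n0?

n2

n1-1 (Vik): max(-87, -84) = -84
n1-2 (Vik): max(-56, 35, 63) = 63
n1-3 (Vik): max(-47, 88) = 88
n1-4 (Vik): max(-36, 87, 8) = 87
n1 (Hugo): min(-84, 63, 88, 87) = -84
n2-1 (Vik): max(31, 75) = 75
n2-2 (Vik): max(-97, -44) = -44
n2-3 (Vik): max(27, -96) = 27
n2-4 (Vik): max(-40, 95, 58) = 95
n2 (Hugo): min(75, -44, 27, 95) = -44
Vik prefers the higher value; n1=-84, n2=-44. n2 is better since -44 > -84.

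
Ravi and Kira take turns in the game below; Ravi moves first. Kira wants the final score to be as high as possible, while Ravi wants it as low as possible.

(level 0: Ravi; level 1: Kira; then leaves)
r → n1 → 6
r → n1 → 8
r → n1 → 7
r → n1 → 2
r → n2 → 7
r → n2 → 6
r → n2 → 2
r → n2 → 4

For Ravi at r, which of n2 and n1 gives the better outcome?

n2

n2 (Kira): max(7, 6, 2, 4) = 7
n1 (Kira): max(6, 8, 7, 2) = 8
Ravi prefers the lower value; n2=7, n1=8. n2 is better since 7 < 8.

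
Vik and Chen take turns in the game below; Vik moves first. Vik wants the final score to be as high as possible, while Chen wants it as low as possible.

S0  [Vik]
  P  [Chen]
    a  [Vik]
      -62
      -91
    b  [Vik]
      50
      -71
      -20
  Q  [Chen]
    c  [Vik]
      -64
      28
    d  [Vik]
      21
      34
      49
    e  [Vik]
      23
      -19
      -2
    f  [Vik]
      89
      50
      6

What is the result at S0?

23

a (Vik): max(-62, -91) = -62
b (Vik): max(50, -71, -20) = 50
P (Chen): min(-62, 50) = -62
c (Vik): max(-64, 28) = 28
d (Vik): max(21, 34, 49) = 49
e (Vik): max(23, -19, -2) = 23
f (Vik): max(89, 50, 6) = 89
Q (Chen): min(28, 49, 23, 89) = 23
S0 (Vik): max(-62, 23) = 23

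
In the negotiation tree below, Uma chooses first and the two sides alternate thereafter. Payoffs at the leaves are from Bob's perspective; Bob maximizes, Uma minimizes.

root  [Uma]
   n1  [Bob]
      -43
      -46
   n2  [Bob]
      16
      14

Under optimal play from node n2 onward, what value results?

n2 (Bob): max(16, 14) = 16

16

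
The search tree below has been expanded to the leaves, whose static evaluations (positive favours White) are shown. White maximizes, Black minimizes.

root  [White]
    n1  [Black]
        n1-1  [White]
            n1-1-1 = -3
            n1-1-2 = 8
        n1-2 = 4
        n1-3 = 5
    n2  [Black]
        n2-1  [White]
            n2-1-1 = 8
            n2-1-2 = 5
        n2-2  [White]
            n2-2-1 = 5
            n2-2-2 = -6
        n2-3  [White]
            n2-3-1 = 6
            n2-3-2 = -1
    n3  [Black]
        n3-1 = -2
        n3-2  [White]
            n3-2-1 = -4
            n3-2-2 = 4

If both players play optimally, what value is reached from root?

5

n1-1 (White): max(-3, 8) = 8
n1 (Black): min(8, 4, 5) = 4
n2-1 (White): max(8, 5) = 8
n2-2 (White): max(5, -6) = 5
n2-3 (White): max(6, -1) = 6
n2 (Black): min(8, 5, 6) = 5
n3-2 (White): max(-4, 4) = 4
n3 (Black): min(-2, 4) = -2
root (White): max(4, 5, -2) = 5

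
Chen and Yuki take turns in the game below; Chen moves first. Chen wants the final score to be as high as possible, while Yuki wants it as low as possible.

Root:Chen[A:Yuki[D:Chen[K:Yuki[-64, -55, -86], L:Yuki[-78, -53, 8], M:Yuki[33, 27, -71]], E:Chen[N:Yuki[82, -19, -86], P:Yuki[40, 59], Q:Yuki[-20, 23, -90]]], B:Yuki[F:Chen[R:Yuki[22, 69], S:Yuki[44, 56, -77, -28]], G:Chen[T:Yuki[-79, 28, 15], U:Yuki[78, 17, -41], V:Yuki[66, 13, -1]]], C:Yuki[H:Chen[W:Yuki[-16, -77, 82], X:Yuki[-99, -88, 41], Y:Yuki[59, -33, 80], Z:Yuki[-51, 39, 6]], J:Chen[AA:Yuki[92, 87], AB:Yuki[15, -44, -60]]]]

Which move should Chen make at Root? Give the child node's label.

B

K (Yuki): min(-64, -55, -86) = -86
L (Yuki): min(-78, -53, 8) = -78
M (Yuki): min(33, 27, -71) = -71
D (Chen): max(-86, -78, -71) = -71
N (Yuki): min(82, -19, -86) = -86
P (Yuki): min(40, 59) = 40
Q (Yuki): min(-20, 23, -90) = -90
E (Chen): max(-86, 40, -90) = 40
A (Yuki): min(-71, 40) = -71
R (Yuki): min(22, 69) = 22
S (Yuki): min(44, 56, -77, -28) = -77
F (Chen): max(22, -77) = 22
T (Yuki): min(-79, 28, 15) = -79
U (Yuki): min(78, 17, -41) = -41
V (Yuki): min(66, 13, -1) = -1
G (Chen): max(-79, -41, -1) = -1
B (Yuki): min(22, -1) = -1
W (Yuki): min(-16, -77, 82) = -77
X (Yuki): min(-99, -88, 41) = -99
Y (Yuki): min(59, -33, 80) = -33
Z (Yuki): min(-51, 39, 6) = -51
H (Chen): max(-77, -99, -33, -51) = -33
AA (Yuki): min(92, 87) = 87
AB (Yuki): min(15, -44, -60) = -60
J (Chen): max(87, -60) = 87
C (Yuki): min(-33, 87) = -33
Root (Chen): max(-71, -1, -33) = -1
Chen at Root wants the highest of {A=-71, B=-1, C=-33}, so chooses B.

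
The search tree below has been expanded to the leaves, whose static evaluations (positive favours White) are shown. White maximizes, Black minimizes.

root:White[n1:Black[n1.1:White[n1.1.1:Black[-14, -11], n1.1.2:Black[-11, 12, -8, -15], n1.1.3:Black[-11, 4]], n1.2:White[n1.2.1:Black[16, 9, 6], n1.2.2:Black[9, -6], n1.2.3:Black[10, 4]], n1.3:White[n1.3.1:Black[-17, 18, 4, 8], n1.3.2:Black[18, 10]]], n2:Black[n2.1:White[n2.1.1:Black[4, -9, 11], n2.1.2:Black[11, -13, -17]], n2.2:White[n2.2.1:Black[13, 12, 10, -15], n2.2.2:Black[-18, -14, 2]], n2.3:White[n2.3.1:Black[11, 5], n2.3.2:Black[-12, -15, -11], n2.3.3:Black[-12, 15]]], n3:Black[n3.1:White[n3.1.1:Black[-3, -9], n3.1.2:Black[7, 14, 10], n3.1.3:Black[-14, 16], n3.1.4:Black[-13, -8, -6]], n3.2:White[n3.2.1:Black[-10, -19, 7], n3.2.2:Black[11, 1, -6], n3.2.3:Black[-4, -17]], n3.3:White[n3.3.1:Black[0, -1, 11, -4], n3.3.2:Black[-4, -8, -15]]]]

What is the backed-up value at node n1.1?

-11

n1.1.1 (Black): min(-14, -11) = -14
n1.1.2 (Black): min(-11, 12, -8, -15) = -15
n1.1.3 (Black): min(-11, 4) = -11
n1.1 (White): max(-14, -15, -11) = -11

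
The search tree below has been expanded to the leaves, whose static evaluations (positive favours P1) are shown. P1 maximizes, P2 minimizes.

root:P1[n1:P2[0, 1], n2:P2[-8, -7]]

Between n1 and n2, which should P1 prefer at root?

n1 (P2): min(0, 1) = 0
n2 (P2): min(-8, -7) = -8
P1 prefers the higher value; n1=0, n2=-8. n1 is better since 0 > -8.

n1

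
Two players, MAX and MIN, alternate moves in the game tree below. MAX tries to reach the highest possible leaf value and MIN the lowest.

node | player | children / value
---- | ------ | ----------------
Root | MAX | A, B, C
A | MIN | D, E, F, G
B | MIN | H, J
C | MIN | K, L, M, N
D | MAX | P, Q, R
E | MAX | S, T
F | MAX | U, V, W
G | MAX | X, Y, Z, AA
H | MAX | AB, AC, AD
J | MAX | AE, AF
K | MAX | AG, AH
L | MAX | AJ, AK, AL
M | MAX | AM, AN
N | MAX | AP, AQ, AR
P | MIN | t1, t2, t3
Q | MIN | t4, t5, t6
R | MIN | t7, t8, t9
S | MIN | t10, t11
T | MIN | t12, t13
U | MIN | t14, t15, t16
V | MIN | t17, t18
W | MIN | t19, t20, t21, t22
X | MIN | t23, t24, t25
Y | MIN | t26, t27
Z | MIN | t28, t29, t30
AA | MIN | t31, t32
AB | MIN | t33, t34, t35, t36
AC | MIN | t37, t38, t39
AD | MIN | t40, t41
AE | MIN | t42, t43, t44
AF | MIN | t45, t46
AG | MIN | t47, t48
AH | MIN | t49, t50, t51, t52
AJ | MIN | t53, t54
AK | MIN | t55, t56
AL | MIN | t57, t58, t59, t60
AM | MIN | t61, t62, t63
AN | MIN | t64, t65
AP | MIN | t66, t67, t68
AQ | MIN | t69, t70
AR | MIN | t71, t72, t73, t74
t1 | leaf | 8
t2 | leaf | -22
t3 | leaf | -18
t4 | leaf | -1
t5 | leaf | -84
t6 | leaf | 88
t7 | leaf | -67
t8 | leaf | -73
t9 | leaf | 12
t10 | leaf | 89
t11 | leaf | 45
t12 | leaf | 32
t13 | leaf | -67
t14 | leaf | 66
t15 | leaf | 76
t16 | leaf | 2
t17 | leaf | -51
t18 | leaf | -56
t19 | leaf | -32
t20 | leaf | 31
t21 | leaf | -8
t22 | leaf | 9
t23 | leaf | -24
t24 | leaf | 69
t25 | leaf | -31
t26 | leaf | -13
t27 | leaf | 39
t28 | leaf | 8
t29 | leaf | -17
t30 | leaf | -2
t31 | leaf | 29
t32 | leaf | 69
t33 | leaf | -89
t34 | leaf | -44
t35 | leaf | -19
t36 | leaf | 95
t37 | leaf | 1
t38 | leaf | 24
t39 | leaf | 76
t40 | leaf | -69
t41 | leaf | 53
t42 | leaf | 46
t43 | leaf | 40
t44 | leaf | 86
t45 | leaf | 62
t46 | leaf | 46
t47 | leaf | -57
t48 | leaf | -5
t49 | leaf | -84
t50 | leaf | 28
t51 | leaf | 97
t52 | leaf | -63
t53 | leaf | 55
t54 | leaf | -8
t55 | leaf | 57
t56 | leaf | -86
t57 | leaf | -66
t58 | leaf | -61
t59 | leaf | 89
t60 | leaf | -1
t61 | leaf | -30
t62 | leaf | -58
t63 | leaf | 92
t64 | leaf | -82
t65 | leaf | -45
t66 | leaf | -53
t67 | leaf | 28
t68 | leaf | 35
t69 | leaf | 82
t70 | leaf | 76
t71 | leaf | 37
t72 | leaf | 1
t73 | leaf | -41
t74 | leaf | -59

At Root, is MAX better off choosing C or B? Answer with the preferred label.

B

AG (MIN): min(-57, -5) = -57
AH (MIN): min(-84, 28, 97, -63) = -84
K (MAX): max(-57, -84) = -57
AJ (MIN): min(55, -8) = -8
AK (MIN): min(57, -86) = -86
AL (MIN): min(-66, -61, 89, -1) = -66
L (MAX): max(-8, -86, -66) = -8
AM (MIN): min(-30, -58, 92) = -58
AN (MIN): min(-82, -45) = -82
M (MAX): max(-58, -82) = -58
AP (MIN): min(-53, 28, 35) = -53
AQ (MIN): min(82, 76) = 76
AR (MIN): min(37, 1, -41, -59) = -59
N (MAX): max(-53, 76, -59) = 76
C (MIN): min(-57, -8, -58, 76) = -58
AB (MIN): min(-89, -44, -19, 95) = -89
AC (MIN): min(1, 24, 76) = 1
AD (MIN): min(-69, 53) = -69
H (MAX): max(-89, 1, -69) = 1
AE (MIN): min(46, 40, 86) = 40
AF (MIN): min(62, 46) = 46
J (MAX): max(40, 46) = 46
B (MIN): min(1, 46) = 1
MAX prefers the higher value; C=-58, B=1. B is better since 1 > -58.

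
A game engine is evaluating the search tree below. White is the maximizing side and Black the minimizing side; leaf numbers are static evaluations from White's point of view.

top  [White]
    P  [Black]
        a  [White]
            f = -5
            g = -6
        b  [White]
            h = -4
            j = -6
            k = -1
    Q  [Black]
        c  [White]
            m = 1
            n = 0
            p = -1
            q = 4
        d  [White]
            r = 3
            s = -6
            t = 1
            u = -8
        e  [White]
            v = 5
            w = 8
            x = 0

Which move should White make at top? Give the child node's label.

a (White): max(-5, -6) = -5
b (White): max(-4, -6, -1) = -1
P (Black): min(-5, -1) = -5
c (White): max(1, 0, -1, 4) = 4
d (White): max(3, -6, 1, -8) = 3
e (White): max(5, 8, 0) = 8
Q (Black): min(4, 3, 8) = 3
top (White): max(-5, 3) = 3
White at top wants the highest of {P=-5, Q=3}, so chooses Q.

Q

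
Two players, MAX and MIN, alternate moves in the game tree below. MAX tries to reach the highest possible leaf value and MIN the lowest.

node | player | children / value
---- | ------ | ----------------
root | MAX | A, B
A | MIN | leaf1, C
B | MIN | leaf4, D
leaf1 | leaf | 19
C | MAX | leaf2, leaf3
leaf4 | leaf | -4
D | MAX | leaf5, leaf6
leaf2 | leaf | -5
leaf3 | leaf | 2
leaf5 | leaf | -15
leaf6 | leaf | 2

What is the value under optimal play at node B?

D (MAX): max(-15, 2) = 2
B (MIN): min(-4, 2) = -4

-4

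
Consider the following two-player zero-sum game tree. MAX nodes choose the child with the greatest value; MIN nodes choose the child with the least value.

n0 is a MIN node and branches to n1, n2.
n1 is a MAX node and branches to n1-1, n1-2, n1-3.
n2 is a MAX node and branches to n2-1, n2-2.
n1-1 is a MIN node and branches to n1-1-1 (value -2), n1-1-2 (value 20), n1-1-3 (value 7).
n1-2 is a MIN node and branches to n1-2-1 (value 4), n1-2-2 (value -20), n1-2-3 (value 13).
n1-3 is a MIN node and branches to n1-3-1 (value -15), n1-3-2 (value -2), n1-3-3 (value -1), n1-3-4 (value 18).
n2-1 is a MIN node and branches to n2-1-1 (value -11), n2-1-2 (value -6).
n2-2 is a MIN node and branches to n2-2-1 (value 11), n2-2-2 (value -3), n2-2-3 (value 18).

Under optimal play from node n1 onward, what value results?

n1-1 (MIN): min(-2, 20, 7) = -2
n1-2 (MIN): min(4, -20, 13) = -20
n1-3 (MIN): min(-15, -2, -1, 18) = -15
n1 (MAX): max(-2, -20, -15) = -2

-2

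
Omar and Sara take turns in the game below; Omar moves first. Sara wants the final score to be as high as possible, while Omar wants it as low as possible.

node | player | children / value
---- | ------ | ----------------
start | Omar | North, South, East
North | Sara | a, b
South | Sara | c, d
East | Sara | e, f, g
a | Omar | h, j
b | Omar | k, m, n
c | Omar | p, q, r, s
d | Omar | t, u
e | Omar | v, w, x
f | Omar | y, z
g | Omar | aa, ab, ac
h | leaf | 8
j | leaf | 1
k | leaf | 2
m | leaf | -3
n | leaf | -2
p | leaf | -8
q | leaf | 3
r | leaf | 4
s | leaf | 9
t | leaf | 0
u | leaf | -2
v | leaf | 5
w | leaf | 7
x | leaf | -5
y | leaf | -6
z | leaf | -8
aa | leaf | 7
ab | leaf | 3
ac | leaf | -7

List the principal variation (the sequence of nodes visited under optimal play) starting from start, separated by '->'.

a (Omar): min(8, 1) = 1
b (Omar): min(2, -3, -2) = -3
North (Sara): max(1, -3) = 1
c (Omar): min(-8, 3, 4, 9) = -8
d (Omar): min(0, -2) = -2
South (Sara): max(-8, -2) = -2
e (Omar): min(5, 7, -5) = -5
f (Omar): min(-6, -8) = -8
g (Omar): min(7, 3, -7) = -7
East (Sara): max(-5, -8, -7) = -5
start (Omar): min(1, -2, -5) = -5
At start, Omar picks East (lowest: -5).
At East, Sara picks e (highest: -5).
At e, Omar picks x (lowest: -5).
Terminal value -5.

start -> East -> e -> x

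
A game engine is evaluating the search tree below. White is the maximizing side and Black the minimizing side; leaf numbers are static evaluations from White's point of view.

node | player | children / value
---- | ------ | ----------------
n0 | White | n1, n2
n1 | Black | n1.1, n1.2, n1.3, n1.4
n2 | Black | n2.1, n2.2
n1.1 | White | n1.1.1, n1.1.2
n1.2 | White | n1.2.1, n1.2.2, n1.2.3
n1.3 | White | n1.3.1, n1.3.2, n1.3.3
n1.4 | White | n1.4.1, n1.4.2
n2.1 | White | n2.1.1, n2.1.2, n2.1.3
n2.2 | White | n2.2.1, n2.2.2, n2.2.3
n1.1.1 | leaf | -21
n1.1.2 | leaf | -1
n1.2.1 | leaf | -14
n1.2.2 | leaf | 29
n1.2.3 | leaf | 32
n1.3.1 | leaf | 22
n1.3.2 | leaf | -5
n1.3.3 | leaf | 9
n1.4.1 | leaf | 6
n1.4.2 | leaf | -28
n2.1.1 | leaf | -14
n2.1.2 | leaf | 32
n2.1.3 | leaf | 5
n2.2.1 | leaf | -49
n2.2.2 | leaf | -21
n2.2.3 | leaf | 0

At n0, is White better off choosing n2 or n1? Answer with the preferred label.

n2

n2.1 (White): max(-14, 32, 5) = 32
n2.2 (White): max(-49, -21, 0) = 0
n2 (Black): min(32, 0) = 0
n1.1 (White): max(-21, -1) = -1
n1.2 (White): max(-14, 29, 32) = 32
n1.3 (White): max(22, -5, 9) = 22
n1.4 (White): max(6, -28) = 6
n1 (Black): min(-1, 32, 22, 6) = -1
White prefers the higher value; n2=0, n1=-1. n2 is better since 0 > -1.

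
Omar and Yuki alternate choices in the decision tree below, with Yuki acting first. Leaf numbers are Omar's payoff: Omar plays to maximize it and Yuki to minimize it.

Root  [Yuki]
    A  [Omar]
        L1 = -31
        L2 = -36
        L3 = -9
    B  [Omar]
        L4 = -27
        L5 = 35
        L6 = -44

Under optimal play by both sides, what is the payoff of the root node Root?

-9

A (Omar): max(-31, -36, -9) = -9
B (Omar): max(-27, 35, -44) = 35
Root (Yuki): min(-9, 35) = -9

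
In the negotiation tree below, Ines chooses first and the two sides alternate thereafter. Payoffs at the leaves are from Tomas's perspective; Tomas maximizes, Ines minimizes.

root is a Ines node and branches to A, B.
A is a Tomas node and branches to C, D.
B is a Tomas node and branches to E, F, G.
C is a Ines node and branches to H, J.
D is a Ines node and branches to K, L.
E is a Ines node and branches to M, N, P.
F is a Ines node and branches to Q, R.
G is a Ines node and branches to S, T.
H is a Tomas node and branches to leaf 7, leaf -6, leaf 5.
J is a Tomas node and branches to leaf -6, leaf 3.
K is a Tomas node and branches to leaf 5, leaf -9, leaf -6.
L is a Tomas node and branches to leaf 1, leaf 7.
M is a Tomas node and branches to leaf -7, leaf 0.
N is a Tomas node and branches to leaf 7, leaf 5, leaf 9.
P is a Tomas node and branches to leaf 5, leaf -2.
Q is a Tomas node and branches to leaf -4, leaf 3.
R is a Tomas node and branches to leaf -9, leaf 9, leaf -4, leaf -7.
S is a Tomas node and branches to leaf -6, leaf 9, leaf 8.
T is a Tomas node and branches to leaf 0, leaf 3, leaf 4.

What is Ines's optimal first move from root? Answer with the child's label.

H (Tomas): max(7, -6, 5) = 7
J (Tomas): max(-6, 3) = 3
C (Ines): min(7, 3) = 3
K (Tomas): max(5, -9, -6) = 5
L (Tomas): max(1, 7) = 7
D (Ines): min(5, 7) = 5
A (Tomas): max(3, 5) = 5
M (Tomas): max(-7, 0) = 0
N (Tomas): max(7, 5, 9) = 9
P (Tomas): max(5, -2) = 5
E (Ines): min(0, 9, 5) = 0
Q (Tomas): max(-4, 3) = 3
R (Tomas): max(-9, 9, -4, -7) = 9
F (Ines): min(3, 9) = 3
S (Tomas): max(-6, 9, 8) = 9
T (Tomas): max(0, 3, 4) = 4
G (Ines): min(9, 4) = 4
B (Tomas): max(0, 3, 4) = 4
root (Ines): min(5, 4) = 4
Ines at root wants the lowest of {A=5, B=4}, so chooses B.

B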